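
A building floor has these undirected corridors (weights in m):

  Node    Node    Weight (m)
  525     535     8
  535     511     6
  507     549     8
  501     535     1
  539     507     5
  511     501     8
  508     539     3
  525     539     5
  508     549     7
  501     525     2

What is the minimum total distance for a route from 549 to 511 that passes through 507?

Best 549 to 507: 549 → 507 costing 8
Best 507 to 511: 507 → 539 → 525 → 501 → 535 → 511 costing 19
Total via 507: 8 + 19 = 27 m.

27 m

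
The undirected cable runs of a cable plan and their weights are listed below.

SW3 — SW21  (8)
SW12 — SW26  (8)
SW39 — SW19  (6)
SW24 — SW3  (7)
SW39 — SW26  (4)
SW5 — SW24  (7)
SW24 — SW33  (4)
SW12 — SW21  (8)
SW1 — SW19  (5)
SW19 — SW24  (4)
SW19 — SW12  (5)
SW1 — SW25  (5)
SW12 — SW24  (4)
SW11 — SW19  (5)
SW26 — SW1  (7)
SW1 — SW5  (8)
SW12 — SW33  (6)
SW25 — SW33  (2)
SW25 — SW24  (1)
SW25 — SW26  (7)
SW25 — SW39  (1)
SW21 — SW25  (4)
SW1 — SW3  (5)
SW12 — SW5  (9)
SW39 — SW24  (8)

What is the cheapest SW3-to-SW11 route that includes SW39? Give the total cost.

20

Shortest SW3→SW39: SW3 → SW24 → SW25 → SW39 = 9
Best SW39 to SW11: SW39 → SW19 → SW11 costing 11
Total via SW39: 9 + 11 = 20.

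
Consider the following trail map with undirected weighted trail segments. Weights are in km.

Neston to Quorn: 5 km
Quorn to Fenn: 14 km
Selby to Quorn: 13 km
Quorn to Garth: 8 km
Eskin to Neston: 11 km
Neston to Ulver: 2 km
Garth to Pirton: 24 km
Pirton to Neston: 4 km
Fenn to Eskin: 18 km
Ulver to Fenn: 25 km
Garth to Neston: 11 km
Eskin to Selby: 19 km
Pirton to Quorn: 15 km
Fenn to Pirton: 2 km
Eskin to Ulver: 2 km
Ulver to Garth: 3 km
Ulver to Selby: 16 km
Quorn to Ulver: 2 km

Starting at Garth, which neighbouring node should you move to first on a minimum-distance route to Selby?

Enumerating some paths:
Garth - Ulver - Selby: 3+16 = 19
Garth - Ulver - Quorn - Selby: 3+2+13 = 18
Cheapest is Garth - Ulver - Quorn - Selby at 18 km.
So from Garth the first move is to Ulver.

Ulver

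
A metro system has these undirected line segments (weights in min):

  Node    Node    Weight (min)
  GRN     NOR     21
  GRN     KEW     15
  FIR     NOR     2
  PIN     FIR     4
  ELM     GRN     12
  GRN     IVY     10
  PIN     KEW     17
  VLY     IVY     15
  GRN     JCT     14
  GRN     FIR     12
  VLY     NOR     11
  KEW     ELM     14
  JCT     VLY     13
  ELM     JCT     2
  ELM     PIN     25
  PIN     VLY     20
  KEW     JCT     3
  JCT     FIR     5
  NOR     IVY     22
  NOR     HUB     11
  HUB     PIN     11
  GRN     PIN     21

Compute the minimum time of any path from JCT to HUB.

18 min

Running Dijkstra from JCT:
JCT: 0
ELM: 2  (via JCT)
KEW: 3  (via JCT)
FIR: 5  (via JCT)
NOR: 7  (via FIR)
PIN: 9  (via FIR)
VLY: 13  (via JCT)
GRN: 14  (via JCT)
HUB: 18  (via NOR)
Shortest route: JCT–FIR–NOR–HUB = 18 min.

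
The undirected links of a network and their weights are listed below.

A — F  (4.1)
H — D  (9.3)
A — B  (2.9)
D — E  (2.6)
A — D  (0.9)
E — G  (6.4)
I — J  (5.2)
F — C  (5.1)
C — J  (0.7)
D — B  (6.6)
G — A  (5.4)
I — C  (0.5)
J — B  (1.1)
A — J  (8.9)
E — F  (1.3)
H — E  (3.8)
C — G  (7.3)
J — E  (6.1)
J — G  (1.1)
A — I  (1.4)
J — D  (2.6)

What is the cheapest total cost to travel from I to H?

8.7

Shortest distances from I:
I: 0
C: 0.5  (via I)
J: 1.2  (via C)
A: 1.4  (via I)
B: 2.3  (via J)
D: 2.3  (via A)
G: 2.3  (via J)
E: 4.9  (via D)
F: 5.5  (via A)
H: 8.7  (via E)
Shortest route: I → A → D → E → H = 8.7.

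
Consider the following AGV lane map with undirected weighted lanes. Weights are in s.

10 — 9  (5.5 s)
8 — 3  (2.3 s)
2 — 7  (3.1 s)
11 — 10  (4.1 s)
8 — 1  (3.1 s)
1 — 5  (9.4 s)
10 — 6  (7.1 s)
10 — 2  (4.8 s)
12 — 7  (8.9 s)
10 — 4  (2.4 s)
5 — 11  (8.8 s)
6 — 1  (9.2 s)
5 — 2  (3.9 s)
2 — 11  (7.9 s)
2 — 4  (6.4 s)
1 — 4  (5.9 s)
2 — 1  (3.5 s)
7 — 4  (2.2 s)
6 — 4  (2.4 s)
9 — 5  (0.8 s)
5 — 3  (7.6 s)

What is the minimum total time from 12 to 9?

Candidate routes:
12 → 7 → 2 → 10 → 9: 8.9+3.1+4.8+5.5 = 22.3
12 → 7 → 2 → 5 → 9: 8.9+3.1+3.9+0.8 = 16.7
12 → 7 → 4 → 10 → 9: 8.9+2.2+2.4+5.5 = 19
12 → 7 → 4 → 2 → 5 → 9: 8.9+2.2+6.4+3.9+0.8 = 22.2
The minimum is 16.7 s via 12 → 7 → 2 → 5 → 9.

16.7 s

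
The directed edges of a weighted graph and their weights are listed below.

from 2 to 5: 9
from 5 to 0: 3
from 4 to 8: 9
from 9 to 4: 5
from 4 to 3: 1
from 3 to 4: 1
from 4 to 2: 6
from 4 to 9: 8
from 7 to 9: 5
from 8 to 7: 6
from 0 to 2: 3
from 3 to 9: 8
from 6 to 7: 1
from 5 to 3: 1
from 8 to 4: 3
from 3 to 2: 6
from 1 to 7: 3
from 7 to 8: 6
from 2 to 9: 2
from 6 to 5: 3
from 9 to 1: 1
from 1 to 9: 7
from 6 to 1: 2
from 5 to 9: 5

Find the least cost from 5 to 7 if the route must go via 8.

Best 5 to 8: 5 → 3 → 4 → 8 costing 11
Best 8 to 7: 8 → 7 costing 6
Total via 8: 11 + 6 = 17.

17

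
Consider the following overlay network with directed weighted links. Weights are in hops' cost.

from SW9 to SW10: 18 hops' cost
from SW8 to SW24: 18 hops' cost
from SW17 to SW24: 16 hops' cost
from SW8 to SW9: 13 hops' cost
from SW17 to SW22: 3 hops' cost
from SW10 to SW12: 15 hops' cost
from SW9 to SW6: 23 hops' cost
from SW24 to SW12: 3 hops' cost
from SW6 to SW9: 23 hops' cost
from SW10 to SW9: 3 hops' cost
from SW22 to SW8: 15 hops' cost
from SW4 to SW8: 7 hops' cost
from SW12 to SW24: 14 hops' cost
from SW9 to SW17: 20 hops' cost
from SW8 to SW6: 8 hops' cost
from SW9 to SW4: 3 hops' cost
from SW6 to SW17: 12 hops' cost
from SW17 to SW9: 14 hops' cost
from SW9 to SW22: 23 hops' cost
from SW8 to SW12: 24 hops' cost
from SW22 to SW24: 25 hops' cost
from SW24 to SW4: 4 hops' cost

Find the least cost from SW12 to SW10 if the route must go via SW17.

Best SW12 to SW17: SW12 → SW24 → SW4 → SW8 → SW6 → SW17 costing 45
Shortest SW17→SW10: SW17 → SW9 → SW10 = 32
Total via SW17: 45 + 32 = 77 hops' cost.

77 hops' cost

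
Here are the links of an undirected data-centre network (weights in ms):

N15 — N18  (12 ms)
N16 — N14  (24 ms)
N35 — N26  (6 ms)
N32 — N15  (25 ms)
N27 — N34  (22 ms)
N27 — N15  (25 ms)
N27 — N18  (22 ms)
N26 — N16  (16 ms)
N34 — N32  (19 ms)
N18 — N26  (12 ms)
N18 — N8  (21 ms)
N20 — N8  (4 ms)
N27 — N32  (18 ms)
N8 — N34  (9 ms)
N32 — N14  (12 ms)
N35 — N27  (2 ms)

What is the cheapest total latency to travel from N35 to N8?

Running Dijkstra from N35:
N35: 0
N27: 2  (via N35)
N26: 6  (via N35)
N18: 18  (via N26)
N32: 20  (via N27)
N16: 22  (via N26)
N34: 24  (via N27)
N15: 27  (via N27)
N14: 32  (via N32)
N8: 33  (via N34)
Shortest route: N35 → N27 → N34 → N8 = 33 ms.

33 ms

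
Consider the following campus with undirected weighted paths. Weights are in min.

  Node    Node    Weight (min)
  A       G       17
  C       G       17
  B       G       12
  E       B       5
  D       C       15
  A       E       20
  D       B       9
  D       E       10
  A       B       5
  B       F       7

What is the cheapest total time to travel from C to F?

31 min

Settle nodes by increasing distance from C:
C: 0
D: 15  (via C)
G: 17  (via C)
B: 24  (via D)
E: 25  (via D)
A: 29  (via B)
F: 31  (via B)
Shortest route: C–D–B–F = 31 min.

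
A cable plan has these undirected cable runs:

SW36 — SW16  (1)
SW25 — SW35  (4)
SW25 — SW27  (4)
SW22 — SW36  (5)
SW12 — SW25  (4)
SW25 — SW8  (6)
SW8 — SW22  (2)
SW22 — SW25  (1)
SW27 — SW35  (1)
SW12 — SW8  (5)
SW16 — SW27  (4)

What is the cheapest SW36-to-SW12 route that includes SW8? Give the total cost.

Shortest SW36→SW8: SW36 → SW22 → SW8 = 7
Shortest SW8→SW12: SW8 → SW12 = 5
Total via SW8: 7 + 5 = 12.

12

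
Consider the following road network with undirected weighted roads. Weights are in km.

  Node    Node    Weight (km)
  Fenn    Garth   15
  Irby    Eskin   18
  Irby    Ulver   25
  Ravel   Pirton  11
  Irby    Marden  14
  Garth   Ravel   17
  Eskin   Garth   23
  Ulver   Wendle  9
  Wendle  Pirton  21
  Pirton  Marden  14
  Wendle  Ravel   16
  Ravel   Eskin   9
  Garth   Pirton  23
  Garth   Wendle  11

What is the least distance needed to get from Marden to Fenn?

52 km

Shortest distances from Marden:
Marden: 0
Pirton: 14  (via Marden)
Irby: 14  (via Marden)
Ravel: 25  (via Pirton)
Eskin: 32  (via Irby)
Wendle: 35  (via Pirton)
Garth: 37  (via Pirton)
Ulver: 39  (via Irby)
Fenn: 52  (via Garth)
Shortest route: Marden → Pirton → Garth → Fenn = 52 km.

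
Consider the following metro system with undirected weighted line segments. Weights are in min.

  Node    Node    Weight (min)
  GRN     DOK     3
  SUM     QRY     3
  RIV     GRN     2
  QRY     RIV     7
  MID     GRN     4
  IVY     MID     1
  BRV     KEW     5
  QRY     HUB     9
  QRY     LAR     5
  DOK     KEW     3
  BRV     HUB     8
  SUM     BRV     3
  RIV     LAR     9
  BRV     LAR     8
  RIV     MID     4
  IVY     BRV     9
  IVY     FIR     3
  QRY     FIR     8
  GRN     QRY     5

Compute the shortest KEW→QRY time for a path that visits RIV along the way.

Best KEW to RIV: KEW → DOK → GRN → RIV costing 8
Best RIV to QRY: RIV → QRY costing 7
Total via RIV: 8 + 7 = 15 min.

15 min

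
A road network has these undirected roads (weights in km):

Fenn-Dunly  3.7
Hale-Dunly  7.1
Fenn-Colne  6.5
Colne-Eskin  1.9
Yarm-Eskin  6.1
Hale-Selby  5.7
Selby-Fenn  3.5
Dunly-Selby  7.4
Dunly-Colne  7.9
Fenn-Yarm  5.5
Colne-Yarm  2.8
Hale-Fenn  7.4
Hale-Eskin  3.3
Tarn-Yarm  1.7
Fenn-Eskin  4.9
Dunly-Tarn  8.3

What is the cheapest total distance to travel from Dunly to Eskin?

8.6 km

Enumerating some paths:
Dunly–Fenn–Eskin: 3.7+4.9 = 8.6
Dunly–Colne–Eskin: 7.9+1.9 = 9.8
The minimum is 8.6 km via Dunly–Fenn–Eskin.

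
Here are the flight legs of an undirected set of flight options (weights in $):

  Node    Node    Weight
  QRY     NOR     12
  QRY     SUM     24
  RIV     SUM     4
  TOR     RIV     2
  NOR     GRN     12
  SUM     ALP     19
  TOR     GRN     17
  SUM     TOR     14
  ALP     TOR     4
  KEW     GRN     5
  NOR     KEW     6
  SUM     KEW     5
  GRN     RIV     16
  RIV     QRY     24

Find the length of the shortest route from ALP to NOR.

Compare a few routes:
ALP - TOR - RIV - SUM - KEW - GRN - NOR: 4+2+4+5+5+12 = 32
ALP - TOR - RIV - SUM - KEW - NOR: 4+2+4+5+6 = 21
ALP - SUM - KEW - NOR: 19+5+6 = 30
ALP - TOR - SUM - KEW - NOR: 4+14+5+6 = 29
The minimum is $21 via ALP - TOR - RIV - SUM - KEW - NOR.

$21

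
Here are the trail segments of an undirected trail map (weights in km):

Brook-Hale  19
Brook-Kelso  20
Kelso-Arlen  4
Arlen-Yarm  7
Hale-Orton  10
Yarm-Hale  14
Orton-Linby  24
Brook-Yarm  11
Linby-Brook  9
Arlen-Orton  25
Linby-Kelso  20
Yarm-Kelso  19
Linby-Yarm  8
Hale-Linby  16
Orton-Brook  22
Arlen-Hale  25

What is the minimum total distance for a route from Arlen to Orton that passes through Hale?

Best Arlen to Hale: Arlen → Yarm → Hale costing 21
Best Hale to Orton: Hale → Orton costing 10
Total via Hale: 21 + 10 = 31 km.

31 km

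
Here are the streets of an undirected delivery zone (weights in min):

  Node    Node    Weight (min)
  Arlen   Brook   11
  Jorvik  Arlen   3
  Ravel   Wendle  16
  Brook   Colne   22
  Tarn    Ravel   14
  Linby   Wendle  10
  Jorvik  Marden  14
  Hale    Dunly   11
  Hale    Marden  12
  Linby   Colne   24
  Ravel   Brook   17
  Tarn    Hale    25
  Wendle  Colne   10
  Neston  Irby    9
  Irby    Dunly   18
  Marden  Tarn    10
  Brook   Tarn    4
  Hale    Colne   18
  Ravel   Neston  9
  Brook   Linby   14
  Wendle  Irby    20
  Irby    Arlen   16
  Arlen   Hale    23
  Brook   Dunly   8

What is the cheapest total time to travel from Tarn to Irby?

30 min

Enumerating some paths:
Tarn–Brook–Ravel–Neston–Irby: 4+17+9+9 = 39
Tarn–Brook–Arlen–Irby: 4+11+16 = 31
Tarn–Brook–Dunly–Irby: 4+8+18 = 30
Tarn–Ravel–Neston–Irby: 14+9+9 = 32
Cheapest is Tarn–Brook–Dunly–Irby at 30 min.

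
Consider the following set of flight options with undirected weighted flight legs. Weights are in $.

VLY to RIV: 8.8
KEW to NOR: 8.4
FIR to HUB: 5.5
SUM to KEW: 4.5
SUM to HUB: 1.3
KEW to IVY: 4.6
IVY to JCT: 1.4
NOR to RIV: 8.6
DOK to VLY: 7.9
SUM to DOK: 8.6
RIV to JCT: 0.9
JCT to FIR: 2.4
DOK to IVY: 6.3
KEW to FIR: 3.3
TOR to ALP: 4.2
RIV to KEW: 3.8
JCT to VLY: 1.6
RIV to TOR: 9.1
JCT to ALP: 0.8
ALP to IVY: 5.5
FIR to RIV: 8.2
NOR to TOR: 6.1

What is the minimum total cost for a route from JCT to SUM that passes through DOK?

$16.3

Best JCT to DOK: JCT → IVY → DOK costing 7.7
Best DOK to SUM: DOK → SUM costing 8.6
Total via DOK: 7.7 + 8.6 = $16.3.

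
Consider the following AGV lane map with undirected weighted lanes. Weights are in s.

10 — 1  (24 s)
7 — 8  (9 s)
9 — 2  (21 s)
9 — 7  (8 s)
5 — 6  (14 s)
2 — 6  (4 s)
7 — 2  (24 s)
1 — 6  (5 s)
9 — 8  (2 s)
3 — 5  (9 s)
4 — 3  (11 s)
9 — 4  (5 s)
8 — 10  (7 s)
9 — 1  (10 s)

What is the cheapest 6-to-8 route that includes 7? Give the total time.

Best 6 to 7: 6–1–9–7 costing 23
Shortest 7→8: 7–8 = 9
Total via 7: 23 + 9 = 32 s.

32 s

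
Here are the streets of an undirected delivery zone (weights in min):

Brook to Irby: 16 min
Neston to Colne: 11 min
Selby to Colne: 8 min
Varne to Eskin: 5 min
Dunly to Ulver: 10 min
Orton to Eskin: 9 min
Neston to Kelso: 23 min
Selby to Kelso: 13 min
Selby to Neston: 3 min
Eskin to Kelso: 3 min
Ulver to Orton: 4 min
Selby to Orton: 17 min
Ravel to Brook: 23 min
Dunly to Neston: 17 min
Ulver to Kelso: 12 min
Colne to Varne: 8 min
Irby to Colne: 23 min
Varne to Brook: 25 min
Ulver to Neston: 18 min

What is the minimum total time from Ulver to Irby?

Compare a few routes:
Ulver - Kelso - Eskin - Varne - Colne - Irby: 12+3+5+8+23 = 51
Ulver - Orton - Eskin - Varne - Colne - Irby: 4+9+5+8+23 = 49
Cheapest is Ulver - Orton - Eskin - Varne - Colne - Irby at 49 min.

49 min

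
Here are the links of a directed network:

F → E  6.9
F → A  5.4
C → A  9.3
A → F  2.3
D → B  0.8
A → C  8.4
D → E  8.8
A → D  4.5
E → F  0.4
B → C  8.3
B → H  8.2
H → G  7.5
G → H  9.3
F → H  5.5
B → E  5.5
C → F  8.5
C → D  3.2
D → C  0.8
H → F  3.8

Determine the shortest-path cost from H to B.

Running Dijkstra from H:
H: 0
F: 3.8  (via H)
G: 7.5  (via H)
A: 9.2  (via F)
E: 10.7  (via F)
D: 13.7  (via A)
B: 14.5  (via D)
Shortest route: H → F → A → D → B = 14.5.

14.5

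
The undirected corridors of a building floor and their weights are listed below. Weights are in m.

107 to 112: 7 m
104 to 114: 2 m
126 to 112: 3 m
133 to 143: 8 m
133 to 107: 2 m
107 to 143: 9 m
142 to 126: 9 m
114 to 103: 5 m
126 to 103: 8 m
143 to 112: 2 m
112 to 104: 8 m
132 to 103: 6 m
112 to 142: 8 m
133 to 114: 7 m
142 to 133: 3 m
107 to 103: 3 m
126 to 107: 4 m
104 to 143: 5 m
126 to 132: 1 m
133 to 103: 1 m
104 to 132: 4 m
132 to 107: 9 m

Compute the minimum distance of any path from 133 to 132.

Settle nodes by increasing distance from 133:
133: 0
103: 1  (via 133)
107: 2  (via 133)
142: 3  (via 133)
114: 6  (via 103)
126: 6  (via 107)
132: 7  (via 103)
Shortest route: 133–103–132 = 7 m.

7 m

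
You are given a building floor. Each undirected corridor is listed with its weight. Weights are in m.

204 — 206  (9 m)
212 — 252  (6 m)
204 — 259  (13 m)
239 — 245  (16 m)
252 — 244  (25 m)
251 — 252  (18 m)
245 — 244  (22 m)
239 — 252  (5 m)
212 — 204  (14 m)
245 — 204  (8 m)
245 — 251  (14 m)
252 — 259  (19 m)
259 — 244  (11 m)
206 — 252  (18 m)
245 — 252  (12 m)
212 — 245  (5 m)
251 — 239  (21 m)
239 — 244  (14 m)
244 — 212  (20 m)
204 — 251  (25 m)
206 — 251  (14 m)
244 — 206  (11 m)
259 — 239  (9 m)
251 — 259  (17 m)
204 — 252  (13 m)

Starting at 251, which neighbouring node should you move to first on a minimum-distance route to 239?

239

Candidate routes:
251 - 252 - 239: 18+5 = 23
251 - 239: 21 = 21
The minimum is 21 m via 251 - 239.
So from 251 the first move is to 239.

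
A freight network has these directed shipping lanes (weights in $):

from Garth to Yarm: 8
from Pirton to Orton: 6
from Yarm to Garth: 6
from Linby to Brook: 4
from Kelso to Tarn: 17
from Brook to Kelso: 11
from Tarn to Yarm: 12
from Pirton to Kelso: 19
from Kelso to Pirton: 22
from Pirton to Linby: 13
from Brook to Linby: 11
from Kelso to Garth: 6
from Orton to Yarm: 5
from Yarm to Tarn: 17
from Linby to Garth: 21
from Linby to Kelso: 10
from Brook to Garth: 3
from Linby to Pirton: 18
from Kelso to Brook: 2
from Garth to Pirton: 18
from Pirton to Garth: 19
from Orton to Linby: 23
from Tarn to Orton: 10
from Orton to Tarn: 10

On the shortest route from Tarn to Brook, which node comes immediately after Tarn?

Orton

Compare a few routes:
Tarn → Orton → Linby → Kelso → Brook: 10+23+10+2 = 45
Tarn → Orton → Linby → Brook: 10+23+4 = 37
Tarn → Yarm → Garth → Pirton → Linby → Brook: 12+6+18+13+4 = 53
Cheapest is Tarn → Orton → Linby → Brook at $37.
So from Tarn the first move is to Orton.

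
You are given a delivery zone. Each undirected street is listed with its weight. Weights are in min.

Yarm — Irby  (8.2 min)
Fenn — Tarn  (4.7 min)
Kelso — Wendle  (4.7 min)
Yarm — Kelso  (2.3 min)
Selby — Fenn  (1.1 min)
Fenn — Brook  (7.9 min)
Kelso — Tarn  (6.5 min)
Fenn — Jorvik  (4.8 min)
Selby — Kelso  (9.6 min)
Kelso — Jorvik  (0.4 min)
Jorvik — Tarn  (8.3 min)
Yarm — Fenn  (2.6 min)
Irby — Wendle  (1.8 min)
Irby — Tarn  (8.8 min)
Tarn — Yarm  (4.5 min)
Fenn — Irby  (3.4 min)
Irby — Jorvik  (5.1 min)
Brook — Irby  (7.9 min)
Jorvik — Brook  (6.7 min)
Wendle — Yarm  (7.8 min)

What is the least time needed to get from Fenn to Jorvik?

Compare a few routes:
Fenn → Jorvik: 4.8 = 4.8
Fenn → Yarm → Kelso → Jorvik: 2.6+2.3+0.4 = 5.3
The minimum is 4.8 min via Fenn → Jorvik.

4.8 min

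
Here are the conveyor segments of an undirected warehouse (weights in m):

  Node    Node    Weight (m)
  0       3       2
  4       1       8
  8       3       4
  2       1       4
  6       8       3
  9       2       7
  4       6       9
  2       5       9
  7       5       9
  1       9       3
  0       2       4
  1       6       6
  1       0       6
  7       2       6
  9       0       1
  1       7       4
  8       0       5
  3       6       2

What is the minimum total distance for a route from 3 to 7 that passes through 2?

Best 3 to 2: 3–0–2 costing 6
Shortest 2→7: 2–7 = 6
Total via 2: 6 + 6 = 12 m.

12 m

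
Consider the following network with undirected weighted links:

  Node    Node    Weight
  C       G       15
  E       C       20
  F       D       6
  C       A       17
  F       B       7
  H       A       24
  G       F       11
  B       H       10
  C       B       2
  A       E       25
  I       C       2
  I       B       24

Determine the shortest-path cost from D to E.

35

Compare a few routes:
D - F - G - C - E: 6+11+15+20 = 52
D - F - B - C - E: 6+7+2+20 = 35
The minimum is 35 via D - F - B - C - E.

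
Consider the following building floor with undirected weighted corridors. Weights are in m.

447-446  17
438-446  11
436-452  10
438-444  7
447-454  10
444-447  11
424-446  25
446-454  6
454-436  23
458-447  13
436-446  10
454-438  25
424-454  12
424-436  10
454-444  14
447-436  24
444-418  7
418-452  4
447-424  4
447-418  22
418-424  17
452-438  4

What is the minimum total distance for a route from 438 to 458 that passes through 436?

41 m

Shortest 438→436: 438 → 452 → 436 = 14
Shortest 436→458: 436 → 424 → 447 → 458 = 27
Total via 436: 14 + 27 = 41 m.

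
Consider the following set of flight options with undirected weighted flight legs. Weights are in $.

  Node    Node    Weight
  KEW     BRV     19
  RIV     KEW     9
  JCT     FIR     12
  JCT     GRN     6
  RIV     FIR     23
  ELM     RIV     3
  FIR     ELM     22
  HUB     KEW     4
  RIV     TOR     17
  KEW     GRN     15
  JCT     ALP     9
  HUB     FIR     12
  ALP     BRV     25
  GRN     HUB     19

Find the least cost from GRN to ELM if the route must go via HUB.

$35

Best GRN to HUB: GRN → HUB costing 19
Best HUB to ELM: HUB → KEW → RIV → ELM costing 16
Total via HUB: 19 + 16 = $35.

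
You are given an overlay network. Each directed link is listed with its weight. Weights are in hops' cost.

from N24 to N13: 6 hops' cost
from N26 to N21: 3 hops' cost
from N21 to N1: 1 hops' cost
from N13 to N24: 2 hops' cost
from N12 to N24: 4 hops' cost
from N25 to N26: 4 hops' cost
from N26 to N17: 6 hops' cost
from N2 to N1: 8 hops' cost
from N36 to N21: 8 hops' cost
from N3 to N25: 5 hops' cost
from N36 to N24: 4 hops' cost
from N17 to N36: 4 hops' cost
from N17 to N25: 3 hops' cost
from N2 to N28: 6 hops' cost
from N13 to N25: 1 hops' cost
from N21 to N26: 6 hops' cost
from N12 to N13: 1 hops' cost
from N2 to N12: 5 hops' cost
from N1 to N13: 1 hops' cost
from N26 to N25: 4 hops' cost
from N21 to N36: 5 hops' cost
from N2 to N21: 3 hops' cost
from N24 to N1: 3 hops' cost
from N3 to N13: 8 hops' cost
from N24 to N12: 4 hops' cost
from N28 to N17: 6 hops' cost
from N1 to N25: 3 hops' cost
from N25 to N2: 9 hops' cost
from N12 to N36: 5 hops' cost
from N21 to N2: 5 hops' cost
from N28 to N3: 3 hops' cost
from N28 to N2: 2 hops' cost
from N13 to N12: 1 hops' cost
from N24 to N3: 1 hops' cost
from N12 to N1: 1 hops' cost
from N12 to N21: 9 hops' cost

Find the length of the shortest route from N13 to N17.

11 hops' cost

Compare a few routes:
N13 → N24 → N1 → N25 → N26 → N17: 2+3+3+4+6 = 18
N13 → N25 → N26 → N17: 1+4+6 = 11
N13 → N12 → N1 → N25 → N26 → N17: 1+1+3+4+6 = 15
Cheapest is N13 → N25 → N26 → N17 at 11 hops' cost.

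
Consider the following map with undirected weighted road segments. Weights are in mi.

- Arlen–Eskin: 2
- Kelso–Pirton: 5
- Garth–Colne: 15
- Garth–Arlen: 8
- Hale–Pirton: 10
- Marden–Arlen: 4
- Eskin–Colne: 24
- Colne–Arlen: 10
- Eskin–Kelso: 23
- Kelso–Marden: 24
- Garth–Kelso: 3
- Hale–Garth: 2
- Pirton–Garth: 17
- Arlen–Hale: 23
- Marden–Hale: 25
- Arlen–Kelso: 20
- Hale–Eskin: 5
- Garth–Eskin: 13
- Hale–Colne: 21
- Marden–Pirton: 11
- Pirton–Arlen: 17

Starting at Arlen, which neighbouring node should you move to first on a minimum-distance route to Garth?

Candidate routes:
Arlen–Garth: 8 = 8
Arlen–Eskin–Hale–Garth: 2+5+2 = 9
The minimum is 8 mi via Arlen–Garth.
So from Arlen the first move is to Garth.

Garth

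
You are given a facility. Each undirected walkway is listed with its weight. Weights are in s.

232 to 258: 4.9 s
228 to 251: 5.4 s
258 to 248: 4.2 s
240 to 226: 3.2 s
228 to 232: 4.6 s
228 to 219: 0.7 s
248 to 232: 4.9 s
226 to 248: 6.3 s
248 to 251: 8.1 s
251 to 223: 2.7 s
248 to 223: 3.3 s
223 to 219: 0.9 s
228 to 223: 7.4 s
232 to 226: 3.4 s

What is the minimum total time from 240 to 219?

Candidate routes:
240 → 226 → 232 → 248 → 223 → 219: 3.2+3.4+4.9+3.3+0.9 = 15.7
240 → 226 → 232 → 228 → 219: 3.2+3.4+4.6+0.7 = 11.9
240 → 226 → 248 → 223 → 219: 3.2+6.3+3.3+0.9 = 13.7
Cheapest is 240 → 226 → 232 → 228 → 219 at 11.9 s.

11.9 s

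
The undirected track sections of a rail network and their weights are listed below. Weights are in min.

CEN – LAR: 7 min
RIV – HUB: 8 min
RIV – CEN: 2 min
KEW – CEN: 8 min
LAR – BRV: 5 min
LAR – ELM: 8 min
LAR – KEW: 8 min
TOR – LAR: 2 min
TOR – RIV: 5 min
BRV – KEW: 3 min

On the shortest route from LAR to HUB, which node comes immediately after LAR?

Compare a few routes:
LAR → TOR → RIV → HUB: 2+5+8 = 15
LAR → KEW → CEN → RIV → HUB: 8+8+2+8 = 26
LAR → CEN → RIV → HUB: 7+2+8 = 17
Cheapest is LAR → TOR → RIV → HUB at 15 min.
So from LAR the first move is to TOR.

TOR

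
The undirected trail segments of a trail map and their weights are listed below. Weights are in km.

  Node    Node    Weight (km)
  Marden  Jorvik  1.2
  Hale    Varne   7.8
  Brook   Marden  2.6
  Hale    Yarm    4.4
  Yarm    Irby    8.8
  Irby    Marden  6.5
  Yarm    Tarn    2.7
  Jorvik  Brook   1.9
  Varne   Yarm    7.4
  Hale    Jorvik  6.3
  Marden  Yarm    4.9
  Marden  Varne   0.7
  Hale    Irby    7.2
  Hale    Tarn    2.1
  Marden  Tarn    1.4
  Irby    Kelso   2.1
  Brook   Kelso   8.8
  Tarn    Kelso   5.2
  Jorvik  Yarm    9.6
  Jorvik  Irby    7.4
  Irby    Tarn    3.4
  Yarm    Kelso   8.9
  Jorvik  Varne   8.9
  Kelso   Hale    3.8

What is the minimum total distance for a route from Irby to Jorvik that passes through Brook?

Best Irby to Brook: Irby → Tarn → Marden → Brook costing 7.4
Shortest Brook→Jorvik: Brook → Jorvik = 1.9
Total via Brook: 7.4 + 1.9 = 9.3 km.

9.3 km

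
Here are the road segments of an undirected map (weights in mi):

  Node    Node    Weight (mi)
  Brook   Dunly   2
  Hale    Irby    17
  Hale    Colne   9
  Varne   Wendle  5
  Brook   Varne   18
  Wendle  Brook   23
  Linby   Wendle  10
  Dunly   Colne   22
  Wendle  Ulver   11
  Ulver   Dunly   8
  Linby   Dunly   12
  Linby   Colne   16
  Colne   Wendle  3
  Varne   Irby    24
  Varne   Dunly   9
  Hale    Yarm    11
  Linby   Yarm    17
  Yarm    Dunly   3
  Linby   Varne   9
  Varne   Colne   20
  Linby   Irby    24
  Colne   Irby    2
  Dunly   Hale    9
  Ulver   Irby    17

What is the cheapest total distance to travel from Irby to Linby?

Shortest distances from Irby:
Irby: 0
Colne: 2  (via Irby)
Wendle: 5  (via Colne)
Varne: 10  (via Wendle)
Hale: 11  (via Colne)
Linby: 15  (via Wendle)
Shortest route: Irby → Colne → Wendle → Linby = 15 mi.

15 mi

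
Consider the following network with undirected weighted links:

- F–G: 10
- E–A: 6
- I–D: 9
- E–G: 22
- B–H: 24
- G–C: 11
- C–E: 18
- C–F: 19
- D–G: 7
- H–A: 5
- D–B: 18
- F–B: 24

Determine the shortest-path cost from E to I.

Enumerating some paths:
E - C - G - D - I: 18+11+7+9 = 45
E - C - F - G - D - I: 18+19+10+7+9 = 63
E - A - H - B - D - I: 6+5+24+18+9 = 62
E - G - D - I: 22+7+9 = 38
Cheapest is E - G - D - I at 38.

38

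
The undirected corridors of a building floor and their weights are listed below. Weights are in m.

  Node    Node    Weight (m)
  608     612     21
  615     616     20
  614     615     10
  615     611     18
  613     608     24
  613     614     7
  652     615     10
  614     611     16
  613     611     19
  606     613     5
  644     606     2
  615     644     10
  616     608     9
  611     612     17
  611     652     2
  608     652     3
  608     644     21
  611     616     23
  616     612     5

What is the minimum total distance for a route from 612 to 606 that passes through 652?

Best 612 to 652: 612–616–608–652 costing 17
Shortest 652→606: 652–615–644–606 = 22
Total via 652: 17 + 22 = 39 m.

39 m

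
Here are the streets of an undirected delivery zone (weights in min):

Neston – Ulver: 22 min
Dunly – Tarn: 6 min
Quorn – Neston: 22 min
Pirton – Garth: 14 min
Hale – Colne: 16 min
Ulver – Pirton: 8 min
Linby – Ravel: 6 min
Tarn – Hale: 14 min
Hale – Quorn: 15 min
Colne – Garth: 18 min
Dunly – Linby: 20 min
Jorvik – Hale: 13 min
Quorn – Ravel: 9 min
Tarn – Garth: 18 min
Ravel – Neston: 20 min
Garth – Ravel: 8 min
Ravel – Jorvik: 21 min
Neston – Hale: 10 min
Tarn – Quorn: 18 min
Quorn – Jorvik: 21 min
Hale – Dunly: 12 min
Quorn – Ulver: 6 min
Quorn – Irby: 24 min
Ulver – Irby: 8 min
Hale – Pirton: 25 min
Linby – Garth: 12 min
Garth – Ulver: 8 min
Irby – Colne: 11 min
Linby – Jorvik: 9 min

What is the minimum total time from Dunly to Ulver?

Compare a few routes:
Dunly–Tarn–Garth–Ulver: 6+18+8 = 32
Dunly–Tarn–Quorn–Ulver: 6+18+6 = 30
Cheapest is Dunly–Tarn–Quorn–Ulver at 30 min.

30 min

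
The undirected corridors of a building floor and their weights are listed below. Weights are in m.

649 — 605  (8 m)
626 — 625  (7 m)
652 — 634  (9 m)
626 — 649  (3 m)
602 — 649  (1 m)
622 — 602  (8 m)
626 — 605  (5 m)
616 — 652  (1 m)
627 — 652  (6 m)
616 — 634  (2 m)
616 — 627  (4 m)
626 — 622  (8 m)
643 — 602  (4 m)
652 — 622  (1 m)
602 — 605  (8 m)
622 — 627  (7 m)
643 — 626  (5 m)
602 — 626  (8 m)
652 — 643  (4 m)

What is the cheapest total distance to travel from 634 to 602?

Candidate routes:
634–616–652–643–602: 2+1+4+4 = 11
634–616–652–622–602: 2+1+1+8 = 12
The minimum is 11 m via 634–616–652–643–602.

11 m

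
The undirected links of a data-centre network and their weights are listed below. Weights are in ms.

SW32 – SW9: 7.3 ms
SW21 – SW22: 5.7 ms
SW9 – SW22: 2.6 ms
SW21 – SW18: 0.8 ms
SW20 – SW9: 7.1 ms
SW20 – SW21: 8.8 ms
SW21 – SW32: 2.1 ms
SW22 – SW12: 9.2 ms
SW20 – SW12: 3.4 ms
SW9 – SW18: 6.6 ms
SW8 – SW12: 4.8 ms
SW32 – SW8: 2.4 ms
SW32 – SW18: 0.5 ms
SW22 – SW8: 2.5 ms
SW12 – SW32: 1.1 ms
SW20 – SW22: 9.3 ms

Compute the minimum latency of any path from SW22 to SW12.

Settle nodes by increasing distance from SW22:
SW22: 0
SW8: 2.5  (via SW22)
SW9: 2.6  (via SW22)
SW32: 4.9  (via SW8)
SW18: 5.4  (via SW32)
SW21: 5.7  (via SW22)
SW12: 6  (via SW32)
Shortest route: SW22–SW8–SW32–SW12 = 6 ms.

6 ms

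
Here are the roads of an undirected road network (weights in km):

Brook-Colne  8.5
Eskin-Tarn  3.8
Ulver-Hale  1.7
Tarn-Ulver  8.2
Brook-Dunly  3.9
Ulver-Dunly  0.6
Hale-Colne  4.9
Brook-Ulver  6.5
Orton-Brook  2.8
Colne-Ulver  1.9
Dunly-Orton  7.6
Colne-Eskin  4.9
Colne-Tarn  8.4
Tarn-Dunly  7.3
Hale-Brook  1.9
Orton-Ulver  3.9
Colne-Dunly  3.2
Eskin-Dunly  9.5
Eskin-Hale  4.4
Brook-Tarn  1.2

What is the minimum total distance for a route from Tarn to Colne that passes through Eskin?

8.7 km

Shortest Tarn→Eskin: Tarn–Eskin = 3.8
Shortest Eskin→Colne: Eskin–Colne = 4.9
Total via Eskin: 3.8 + 4.9 = 8.7 km.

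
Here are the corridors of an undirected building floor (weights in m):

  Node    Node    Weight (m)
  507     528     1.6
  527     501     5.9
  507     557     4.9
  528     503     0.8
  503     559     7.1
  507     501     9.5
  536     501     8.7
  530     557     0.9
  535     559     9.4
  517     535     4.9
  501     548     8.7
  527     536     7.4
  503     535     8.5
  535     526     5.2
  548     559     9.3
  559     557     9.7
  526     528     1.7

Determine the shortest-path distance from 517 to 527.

Candidate routes:
517–535–526–528–507–501–527: 4.9+5.2+1.7+1.6+9.5+5.9 = 28.8
517–535–526–528–507–501–536–527: 4.9+5.2+1.7+1.6+9.5+8.7+7.4 = 39
517–535–559–548–501–527: 4.9+9.4+9.3+8.7+5.9 = 38.2
517–535–503–528–507–501–527: 4.9+8.5+0.8+1.6+9.5+5.9 = 31.2
Cheapest is 517–535–526–528–507–501–527 at 28.8 m.

28.8 m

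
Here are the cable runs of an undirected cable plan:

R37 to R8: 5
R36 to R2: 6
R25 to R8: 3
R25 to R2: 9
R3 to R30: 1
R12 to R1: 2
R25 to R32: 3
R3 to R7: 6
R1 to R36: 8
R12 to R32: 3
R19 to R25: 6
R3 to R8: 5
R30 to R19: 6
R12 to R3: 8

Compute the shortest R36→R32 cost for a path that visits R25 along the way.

18

Shortest R36→R25: R36–R2–R25 = 15
Best R25 to R32: R25–R32 costing 3
Total via R25: 15 + 3 = 18.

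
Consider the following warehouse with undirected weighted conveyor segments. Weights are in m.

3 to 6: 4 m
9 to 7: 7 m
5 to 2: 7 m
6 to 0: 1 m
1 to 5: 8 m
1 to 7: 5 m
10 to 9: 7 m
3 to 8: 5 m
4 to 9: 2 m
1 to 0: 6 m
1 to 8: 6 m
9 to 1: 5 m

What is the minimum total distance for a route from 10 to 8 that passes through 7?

25 m

Shortest 10→7: 10–9–7 = 14
Shortest 7→8: 7–1–8 = 11
Total via 7: 14 + 11 = 25 m.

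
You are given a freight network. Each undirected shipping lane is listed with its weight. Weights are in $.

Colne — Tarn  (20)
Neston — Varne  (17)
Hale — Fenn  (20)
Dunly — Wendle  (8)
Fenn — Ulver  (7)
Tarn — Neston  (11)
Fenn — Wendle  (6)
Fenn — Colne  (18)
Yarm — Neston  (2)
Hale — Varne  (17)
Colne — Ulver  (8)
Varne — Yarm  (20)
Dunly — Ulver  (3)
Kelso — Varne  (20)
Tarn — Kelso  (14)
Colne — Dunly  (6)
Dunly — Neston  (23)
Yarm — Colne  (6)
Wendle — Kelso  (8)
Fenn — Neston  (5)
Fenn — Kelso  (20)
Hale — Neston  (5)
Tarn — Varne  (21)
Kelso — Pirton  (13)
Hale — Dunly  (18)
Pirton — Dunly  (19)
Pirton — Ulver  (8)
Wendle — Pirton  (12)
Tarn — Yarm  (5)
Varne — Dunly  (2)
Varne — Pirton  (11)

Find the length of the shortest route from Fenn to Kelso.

Enumerating some paths:
Fenn–Wendle–Kelso: 6+8 = 14
Fenn–Ulver–Dunly–Wendle–Kelso: 7+3+8+8 = 26
Fenn–Neston–Yarm–Tarn–Kelso: 5+2+5+14 = 26
Fenn–Kelso: 20 = 20
Cheapest is Fenn–Wendle–Kelso at $14.

$14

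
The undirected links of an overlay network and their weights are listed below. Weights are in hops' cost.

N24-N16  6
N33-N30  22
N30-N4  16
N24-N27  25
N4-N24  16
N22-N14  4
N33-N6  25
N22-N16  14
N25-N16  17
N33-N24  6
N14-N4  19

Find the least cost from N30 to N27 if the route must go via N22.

Shortest N30→N22: N30 → N4 → N14 → N22 = 39
Shortest N22→N27: N22 → N16 → N24 → N27 = 45
Total via N22: 39 + 45 = 84 hops' cost.

84 hops' cost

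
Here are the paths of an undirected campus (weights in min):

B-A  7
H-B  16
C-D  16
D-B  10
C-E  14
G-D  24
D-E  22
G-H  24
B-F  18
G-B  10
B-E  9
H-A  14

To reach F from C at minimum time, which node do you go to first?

E

Compare a few routes:
C → D → B → F: 16+10+18 = 44
C → E → B → F: 14+9+18 = 41
The minimum is 41 min via C → E → B → F.
So from C the first move is to E.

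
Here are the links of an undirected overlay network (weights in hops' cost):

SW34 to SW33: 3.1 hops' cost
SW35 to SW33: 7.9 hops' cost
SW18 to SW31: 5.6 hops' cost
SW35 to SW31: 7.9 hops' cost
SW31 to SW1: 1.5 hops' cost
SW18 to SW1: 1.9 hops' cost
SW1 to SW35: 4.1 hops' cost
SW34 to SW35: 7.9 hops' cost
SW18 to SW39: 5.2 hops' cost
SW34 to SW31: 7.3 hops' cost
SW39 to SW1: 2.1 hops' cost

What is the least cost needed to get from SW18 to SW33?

13.8 hops' cost

Candidate routes:
SW18 - SW1 - SW35 - SW33: 1.9+4.1+7.9 = 13.9
SW18 - SW1 - SW31 - SW34 - SW33: 1.9+1.5+7.3+3.1 = 13.8
The minimum is 13.8 hops' cost via SW18 - SW1 - SW31 - SW34 - SW33.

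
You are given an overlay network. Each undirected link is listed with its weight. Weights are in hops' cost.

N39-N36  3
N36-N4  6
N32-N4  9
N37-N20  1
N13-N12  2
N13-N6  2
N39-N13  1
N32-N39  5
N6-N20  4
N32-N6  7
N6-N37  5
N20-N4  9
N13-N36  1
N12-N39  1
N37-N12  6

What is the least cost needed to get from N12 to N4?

9 hops' cost

Enumerating some paths:
N12 - N39 - N36 - N4: 1+3+6 = 10
N12 - N13 - N36 - N4: 2+1+6 = 9
Cheapest is N12 - N13 - N36 - N4 at 9 hops' cost.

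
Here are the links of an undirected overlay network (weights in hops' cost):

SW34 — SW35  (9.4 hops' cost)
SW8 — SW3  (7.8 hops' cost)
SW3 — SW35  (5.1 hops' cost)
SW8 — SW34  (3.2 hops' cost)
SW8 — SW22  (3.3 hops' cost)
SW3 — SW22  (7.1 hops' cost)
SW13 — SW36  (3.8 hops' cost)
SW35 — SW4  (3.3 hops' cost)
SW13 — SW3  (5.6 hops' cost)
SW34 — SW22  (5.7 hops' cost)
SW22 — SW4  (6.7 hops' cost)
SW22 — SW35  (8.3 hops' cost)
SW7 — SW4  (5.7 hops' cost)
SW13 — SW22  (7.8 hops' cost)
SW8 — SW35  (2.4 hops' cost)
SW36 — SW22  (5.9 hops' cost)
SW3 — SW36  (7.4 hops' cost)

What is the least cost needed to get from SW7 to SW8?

Running Dijkstra from SW7:
SW7: 0
SW4: 5.7  (via SW7)
SW35: 9  (via SW4)
SW8: 11.4  (via SW35)
Shortest route: SW7–SW4–SW35–SW8 = 11.4 hops' cost.

11.4 hops' cost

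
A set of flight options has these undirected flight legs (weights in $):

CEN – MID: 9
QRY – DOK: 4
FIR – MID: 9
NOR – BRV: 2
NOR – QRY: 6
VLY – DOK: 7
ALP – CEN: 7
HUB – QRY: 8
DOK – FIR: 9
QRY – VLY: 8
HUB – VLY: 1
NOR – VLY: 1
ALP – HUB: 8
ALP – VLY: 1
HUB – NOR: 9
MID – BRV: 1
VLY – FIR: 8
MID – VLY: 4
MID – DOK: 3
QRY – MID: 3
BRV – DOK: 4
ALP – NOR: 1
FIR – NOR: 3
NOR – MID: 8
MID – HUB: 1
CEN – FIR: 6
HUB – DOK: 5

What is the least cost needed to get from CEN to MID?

Compare a few routes:
CEN → MID: 9 = 9
CEN → ALP → NOR → VLY → HUB → MID: 7+1+1+1+1 = 11
CEN → ALP → VLY → HUB → MID: 7+1+1+1 = 10
Cheapest is CEN → MID at $9.

$9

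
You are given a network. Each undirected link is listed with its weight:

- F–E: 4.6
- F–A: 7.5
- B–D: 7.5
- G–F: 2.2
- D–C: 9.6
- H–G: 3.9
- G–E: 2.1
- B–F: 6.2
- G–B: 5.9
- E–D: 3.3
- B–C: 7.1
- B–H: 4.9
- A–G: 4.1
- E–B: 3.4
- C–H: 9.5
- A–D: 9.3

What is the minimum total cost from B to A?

9.6

Running Dijkstra from B:
B: 0
E: 3.4  (via B)
H: 4.9  (via B)
G: 5.5  (via E)
F: 6.2  (via B)
D: 6.7  (via E)
C: 7.1  (via B)
A: 9.6  (via G)
Shortest route: B → E → G → A = 9.6.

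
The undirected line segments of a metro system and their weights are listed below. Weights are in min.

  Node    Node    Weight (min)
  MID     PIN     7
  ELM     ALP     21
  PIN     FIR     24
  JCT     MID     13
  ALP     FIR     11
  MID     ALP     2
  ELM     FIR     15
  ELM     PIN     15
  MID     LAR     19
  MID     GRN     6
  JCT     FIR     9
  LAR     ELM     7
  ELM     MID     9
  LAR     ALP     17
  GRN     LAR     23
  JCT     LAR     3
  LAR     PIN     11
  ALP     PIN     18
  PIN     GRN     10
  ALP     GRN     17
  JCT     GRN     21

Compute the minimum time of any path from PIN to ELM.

Shortest distances from PIN:
PIN: 0
MID: 7  (via PIN)
ALP: 9  (via MID)
GRN: 10  (via PIN)
LAR: 11  (via PIN)
JCT: 14  (via LAR)
ELM: 15  (via PIN)
Shortest route: PIN–ELM = 15 min.

15 min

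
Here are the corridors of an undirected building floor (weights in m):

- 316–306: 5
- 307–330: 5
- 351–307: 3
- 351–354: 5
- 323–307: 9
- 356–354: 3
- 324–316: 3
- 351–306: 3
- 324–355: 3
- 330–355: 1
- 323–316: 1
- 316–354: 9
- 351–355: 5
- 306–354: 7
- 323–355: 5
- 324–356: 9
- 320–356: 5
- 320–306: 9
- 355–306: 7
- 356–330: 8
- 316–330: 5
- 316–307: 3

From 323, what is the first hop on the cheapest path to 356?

316

Enumerating some paths:
323 - 316 - 324 - 356: 1+3+9 = 13
323 - 316 - 330 - 356: 1+5+8 = 14
323 - 355 - 330 - 356: 5+1+8 = 14
Cheapest is 323 - 316 - 324 - 356 at 13 m.
So from 323 the first move is to 316.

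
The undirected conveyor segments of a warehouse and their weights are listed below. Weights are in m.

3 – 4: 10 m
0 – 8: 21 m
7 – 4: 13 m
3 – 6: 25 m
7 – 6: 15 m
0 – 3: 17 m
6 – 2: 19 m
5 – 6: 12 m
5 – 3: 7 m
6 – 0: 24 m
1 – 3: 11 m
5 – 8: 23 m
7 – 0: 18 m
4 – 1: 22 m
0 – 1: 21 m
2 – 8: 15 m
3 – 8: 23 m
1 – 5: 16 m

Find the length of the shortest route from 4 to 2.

Compare a few routes:
4 → 7 → 6 → 2: 13+15+19 = 47
4 → 3 → 8 → 2: 10+23+15 = 48
Cheapest is 4 → 7 → 6 → 2 at 47 m.

47 m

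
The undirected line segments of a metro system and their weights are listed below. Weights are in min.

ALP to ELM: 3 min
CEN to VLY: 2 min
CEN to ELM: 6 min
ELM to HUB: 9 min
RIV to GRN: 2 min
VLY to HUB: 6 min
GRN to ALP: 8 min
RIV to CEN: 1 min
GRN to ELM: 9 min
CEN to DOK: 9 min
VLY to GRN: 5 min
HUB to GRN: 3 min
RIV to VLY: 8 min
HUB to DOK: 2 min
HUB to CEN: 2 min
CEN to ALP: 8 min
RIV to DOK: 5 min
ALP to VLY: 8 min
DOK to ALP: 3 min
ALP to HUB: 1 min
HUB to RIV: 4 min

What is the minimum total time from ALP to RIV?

4 min

Shortest distances from ALP:
ALP: 0
HUB: 1  (via ALP)
DOK: 3  (via ALP)
CEN: 3  (via HUB)
ELM: 3  (via ALP)
GRN: 4  (via HUB)
RIV: 4  (via CEN)
Shortest route: ALP–HUB–CEN–RIV = 4 min.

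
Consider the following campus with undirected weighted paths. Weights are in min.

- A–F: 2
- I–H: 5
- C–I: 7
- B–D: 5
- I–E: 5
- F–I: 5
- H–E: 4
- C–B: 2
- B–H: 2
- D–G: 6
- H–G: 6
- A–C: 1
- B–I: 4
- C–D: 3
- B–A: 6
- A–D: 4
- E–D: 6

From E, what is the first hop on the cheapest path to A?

H

Enumerating some paths:
E → D → A: 6+4 = 10
E → H → B → C → A: 4+2+2+1 = 9
The minimum is 9 min via E → H → B → C → A.
So from E the first move is to H.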